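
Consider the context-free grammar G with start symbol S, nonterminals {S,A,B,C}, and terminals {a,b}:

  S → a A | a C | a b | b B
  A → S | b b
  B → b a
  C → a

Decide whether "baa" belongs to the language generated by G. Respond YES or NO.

CNF form of G:
  S -> T0 A | T0 C | T0 T1 | T1 B
  A -> T0 A | T0 C | T0 T1 | T1 B | T1 T1
  B -> T1 T0
  C -> a
  T0 -> a
  T1 -> b

CYK table (by increasing span):
  T[0,0] 'b' = {T1}  orig:{}
  T[1,1] 'a' = {C,T0}  orig:{C}
  T[2,2] 'a' = {C,T0}  orig:{C}
  T[0,1] 'ba' = {B}
  T[1,2] 'aa' = {A,S}
  T[0,2] 'baa' = ∅

S ∉ T[0,2] ⇒ NO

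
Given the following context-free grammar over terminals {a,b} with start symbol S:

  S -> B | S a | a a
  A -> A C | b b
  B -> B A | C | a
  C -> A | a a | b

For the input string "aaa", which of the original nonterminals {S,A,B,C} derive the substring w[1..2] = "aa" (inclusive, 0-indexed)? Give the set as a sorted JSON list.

Convert to CNF:
  S -> A C | B A | S T1 | T0 T0 | T1 T1 | a | b
  A -> A C | T0 T0
  B -> A C | B A | T0 T0 | T1 T1 | a | b
  C -> A C | T0 T0 | T1 T1 | b
  T0 -> b
  T1 -> a

CYK fill (cells [i..j] with 1 ≤ i ≤ j ≤ 2 only):
  T[1,1] 'a' = {B,S,T1}  orig:{B,S}
  T[2,2] 'a' = {B,S,T1}  orig:{B,S}
  T[1,2] 'aa' = {B,C,S}

Original NTs in T[1,2] deriving "aa": ["B", "C", "S"]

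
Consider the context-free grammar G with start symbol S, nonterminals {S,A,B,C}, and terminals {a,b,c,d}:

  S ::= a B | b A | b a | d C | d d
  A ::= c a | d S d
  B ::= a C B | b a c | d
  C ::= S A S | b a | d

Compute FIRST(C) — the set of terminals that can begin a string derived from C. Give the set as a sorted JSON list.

FIRST iteration:
round 1:
  A via A→c a: +{c}
  A via A→d S d: +{d}
  B via B→a C B: +{a}
  B via B→b a c: +{b}
  B via B→d: +{d}
  C via C→b a: +{b}
  C via C→d: +{d}
  S via S→a B: +{a}
  S via S→b A: +{b}
  S via S→d C: +{d}
  S: {a,b,d}  A: {c,d}  B: {a,b,d}  C: {b,d}
round 2:
  C via C→S A S: +{a}
  S: {a,b,d}  A: {c,d}  B: {a,b,d}  C: {a,b,d}
round 3: (no change)
  S: {a,b,d}  A: {c,d}  B: {a,b,d}  C: {a,b,d}

FIRST(C) = ["a", "b", "d"]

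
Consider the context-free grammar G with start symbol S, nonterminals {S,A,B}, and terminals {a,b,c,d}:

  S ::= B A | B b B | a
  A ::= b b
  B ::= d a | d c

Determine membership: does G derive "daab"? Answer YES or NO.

Convert to CNF:
  S -> B A | B X4 | a
  A -> T0 T0
  B -> T1 T2 | T1 T3
  T0 -> b
  T1 -> d
  T2 -> a
  T3 -> c
  X4 -> T0 B

CYK fill:
  T[0,0] 'd' = {T1}  orig:{}
  T[1,1] 'a' = {S,T2}  orig:{S}
  T[2,2] 'a' = {S,T2}  orig:{S}
  T[3,3] 'b' = {T0}  orig:{}
  T[0,1] 'da' = {B}
  T[1,2] 'aa' = ∅
  T[2,3] 'ab' = ∅
  T[0,2] 'daa' = ∅
  T[1,3] 'aab' = ∅
  T[0,3] 'daab' = ∅

S ∉ T[0,3] ⇒ NO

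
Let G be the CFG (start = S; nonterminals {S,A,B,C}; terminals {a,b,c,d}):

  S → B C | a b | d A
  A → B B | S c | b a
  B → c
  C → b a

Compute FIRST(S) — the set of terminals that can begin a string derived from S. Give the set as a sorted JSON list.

Compute FIRST by fixpoint:
round 1:
  A via A→b a: +{b}
  B via B→c: +{c}
  C via C→b a: +{b}
  S via S→B C: +{c}
  S via S→a b: +{a}
  S via S→d A: +{d}
  FIRST(S)={a,c,d}  FIRST(A)={b}  FIRST(B)={c}  FIRST(C)={b}
round 2:
  A via A→B B: +{c}
  A via A→S c: +{a,d}
  FIRST(S)={a,c,d}  FIRST(A)={a,b,c,d}  FIRST(B)={c}  FIRST(C)={b}
round 3: (no change)
  FIRST(S)={a,c,d}  FIRST(A)={a,b,c,d}  FIRST(B)={c}  FIRST(C)={b}

FIRST(S) = ["a", "c", "d"]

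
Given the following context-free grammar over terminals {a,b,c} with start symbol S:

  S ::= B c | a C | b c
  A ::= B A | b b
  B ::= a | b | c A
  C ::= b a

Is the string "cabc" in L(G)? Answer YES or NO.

Convert to CNF:
  S -> B T1 | T0 T1 | T2 C
  A -> B A | T0 T0
  B -> T1 A | a | b
  C -> T0 T2
  T0 -> b
  T1 -> c
  T2 -> a

CYK table (by increasing span):
  [0..0]={T1}  "c"  orig:{}
  [1..1]={B,T2}  "a"  orig:{B}
  [2..2]={B,T0}  "b"  orig:{B}
  [3..3]={T1}  "c"  orig:{}
  [0..1]=∅  "ca"
  [1..2]=∅  "ab"
  [2..3]={S}  "bc"
  [0..2]=∅  "cab"
  [1..3]=∅  "abc"
  [0..3]=∅  "cabc"

S ∉ T[0,3] ⇒ NO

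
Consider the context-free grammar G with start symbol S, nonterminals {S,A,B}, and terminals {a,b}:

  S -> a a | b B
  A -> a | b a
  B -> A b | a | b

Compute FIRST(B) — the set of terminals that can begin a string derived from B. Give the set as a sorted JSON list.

FIRST iteration:
iter 1:
  A via A→a: +{a}
  A via A→b a: +{b}
  B via B→A b: +{a,b}
  S via S→a a: +{a}
  S via S→b B: +{b}
  S: {a,b}  A: {a,b}  B: {a,b}
iter 2: done
  S: {a,b}  A: {a,b}  B: {a,b}

FIRST(B) = ["a", "b"]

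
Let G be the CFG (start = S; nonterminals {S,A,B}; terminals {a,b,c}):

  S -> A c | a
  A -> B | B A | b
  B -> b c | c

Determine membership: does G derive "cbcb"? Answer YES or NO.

CNF form of G:
  S -> A T1 | a
  A -> B A | T0 T1 | b | c
  B -> T0 T1 | c
  T0 -> b
  T1 -> c

CYK table (by increasing span):
  T[0,0] 'c' = {A,B,T1}  orig:{A,B}
  T[1,1] 'b' = {A,T0}  orig:{A}
  T[2,2] 'c' = {A,B,T1}  orig:{A,B}
  T[3,3] 'b' = {A,T0}  orig:{A}
  T[0,1] 'cb' = {A}
  T[1,2] 'bc' = {A,B,S}
  T[2,3] 'cb' = {A}
  T[0,2] 'cbc' = {A,S}
  T[1,3] 'bcb' = {A}
  T[0,3] 'cbcb' = {A}

S ∉ T[0,3] ⇒ NO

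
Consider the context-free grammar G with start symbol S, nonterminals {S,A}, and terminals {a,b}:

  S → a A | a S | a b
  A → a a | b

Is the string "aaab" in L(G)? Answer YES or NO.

Convert to CNF:
  S -> T0 A | T0 S | T0 T1
  A -> T0 T0 | b
  T0 -> a
  T1 -> b

CYK fill:
  T[0,0] 'a' = {T0}  orig:{}
  T[1,1] 'a' = {T0}  orig:{}
  T[2,2] 'a' = {T0}  orig:{}
  T[3,3] 'b' = {A,T1}  orig:{A}
  T[0,1] 'aa' = {A}
  T[1,2] 'aa' = {A}
  T[2,3] 'ab' = {S}
  T[0,2] 'aaa' = {S}
  T[1,3] 'aab' = {S}
  T[0,3] 'aaab' = {S}

S ∈ T[0,3] ⇒ YES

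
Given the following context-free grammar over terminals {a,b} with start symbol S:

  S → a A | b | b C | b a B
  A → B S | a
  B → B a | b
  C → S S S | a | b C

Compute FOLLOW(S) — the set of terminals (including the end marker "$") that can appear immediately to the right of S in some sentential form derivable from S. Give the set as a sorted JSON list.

FIRST sets, iterate to fixpoint:
[1]
  A via A→a: +{a}
  B via B→b: +{b}
  C via C→a: +{a}
  C via C→b C: +{b}
  S via S→a A: +{a}
  S via S→b: +{b}
  S: {a,b}  A: {a}  B: {b}  C: {a,b}
[2]
  A via A→B S: +{b}
  S: {a,b}  A: {a,b}  B: {b}  C: {a,b}
[3] (no change)
  S: {a,b}  A: {a,b}  B: {b}  C: {a,b}

Compute FOLLOW by fixpoint:
FOLLOW(S) := {$}
iter 1:
  A→B S: FOLLOW(B) ⊇ FIRST(S) = {a,b}; new: +{a,b}
  C→S S S: FOLLOW(S) ⊇ FIRST(S) = {a,b}; new: +{a,b}
  S→a A: FOLLOW(A) ⊇ FOLLOW(S) ⊇ {$,a,b}; new: +{$,a,b}
  S→b C: FOLLOW(C) ⊇ FOLLOW(S) ⊇ {$,a,b}; new: +{$,a,b}
  S→b a B: FOLLOW(B) ⊇ FOLLOW(S) ⊇ {$,a,b}; new: +{$}
  S: {$,a,b}  A: {$,a,b}  B: {$,a,b}  C: {$,a,b}
iter 2: (stable)
  S: {$,a,b}  A: {$,a,b}  B: {$,a,b}  C: {$,a,b}

FOLLOW(S) = ["$", "a", "b"]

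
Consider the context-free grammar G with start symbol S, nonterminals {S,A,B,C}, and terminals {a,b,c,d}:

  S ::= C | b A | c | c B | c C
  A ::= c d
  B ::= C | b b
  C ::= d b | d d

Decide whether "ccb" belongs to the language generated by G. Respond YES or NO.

CNF form of G:
  S -> T0 B | T0 C | T1 T1 | T1 T2 | T2 A | c
  A -> T0 T1
  B -> T1 T1 | T1 T2 | T2 T2
  C -> T1 T1 | T1 T2
  T0 -> c
  T1 -> d
  T2 -> b

CYK table (by increasing span):
  T[0,0] 'c' = {S,T0}  orig:{S}
  T[1,1] 'c' = {S,T0}  orig:{S}
  T[2,2] 'b' = {T2}  orig:{}
  T[0,1] 'cc' = ∅
  T[1,2] 'cb' = ∅
  T[0,2] 'ccb' = ∅

S ∉ T[0,2] ⇒ NO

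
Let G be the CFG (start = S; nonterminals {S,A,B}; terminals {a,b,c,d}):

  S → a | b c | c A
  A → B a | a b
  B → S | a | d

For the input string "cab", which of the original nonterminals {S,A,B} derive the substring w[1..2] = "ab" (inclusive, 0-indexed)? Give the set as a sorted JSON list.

Convert to CNF:
  S -> T1 T2 | T2 A | a
  A -> B T0 | T0 T1
  B -> T1 T2 | T2 A | a | d
  T0 -> a
  T1 -> b
  T2 -> c

CYK table (by increasing span) — only the sub-triangle for w[1..2]:
  cell(1,1) a: {B,S,T0}  orig:{B,S}
  cell(2,2) b: {T1}  orig:{}
  cell(1,2) ab: {A}

Original NTs in T[1,2] deriving "ab": ["A"]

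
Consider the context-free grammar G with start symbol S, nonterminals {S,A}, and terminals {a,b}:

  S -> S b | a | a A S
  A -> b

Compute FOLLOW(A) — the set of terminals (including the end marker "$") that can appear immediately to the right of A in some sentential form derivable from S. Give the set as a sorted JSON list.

FIRST iteration:
[1]
  A via A→b: +{b}
  S via S→a: +{a}
  S: {a}  A: {b}
[2] (no change)
  S: {a}  A: {b}

FOLLOW iteration:
FOLLOW(S) := {$}
iter 1:
  S→S b: FOLLOW(S) ⊇ FIRST(b) = {b}; new: +{b}
  S→a A S: FOLLOW(A) ⊇ FIRST(S) = {a}; new: +{a}
  FOLLOW[S]={$,b}  FOLLOW[A]={a}
iter 2: (stable)
  FOLLOW[S]={$,b}  FOLLOW[A]={a}

FOLLOW(A) = ["a"]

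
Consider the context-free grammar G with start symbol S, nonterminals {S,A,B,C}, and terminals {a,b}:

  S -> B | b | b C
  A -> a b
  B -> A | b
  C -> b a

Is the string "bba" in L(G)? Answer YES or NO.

CNF form of G:
  S -> T0 T1 | T1 C | b
  A -> T0 T1
  B -> T0 T1 | b
  C -> T1 T0
  T0 -> a
  T1 -> b

CYK fill:
  [0..0]={B,S,T1}  "b"  orig:{B,S}
  [1..1]={B,S,T1}  "b"  orig:{B,S}
  [2..2]={T0}  "a"  orig:{}
  [0..1]=∅  "bb"
  [1..2]={C}  "ba"
  [0..2]={S}  "bba"

S ∈ T[0,2] ⇒ YES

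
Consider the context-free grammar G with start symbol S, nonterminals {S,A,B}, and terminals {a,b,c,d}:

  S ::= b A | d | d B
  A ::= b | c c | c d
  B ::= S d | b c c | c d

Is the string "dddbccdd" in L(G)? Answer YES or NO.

Convert to CNF:
  S -> T1 B | T2 A | d
  A -> T0 T0 | T0 T1 | b
  B -> S T1 | T0 T1 | T2 X3
  T0 -> c
  T1 -> d
  T2 -> b
  X3 -> T0 T0

Fill CYK table bottom-up:
  [0..0]={S,T1}  "d"  orig:{S}
  [1..1]={S,T1}  "d"  orig:{S}
  [2..2]={S,T1}  "d"  orig:{S}
  [3..3]={A,T2}  "b"  orig:{A}
  [4..4]={T0}  "c"  orig:{}
  [5..5]={T0}  "c"  orig:{}
  [6..6]={S,T1}  "d"  orig:{S}
  [7..7]={S,T1}  "d"  orig:{S}
  [0..1]={B}  "dd"
  [1..2]={B}  "dd"
  [2..3]=∅  "db"
  [3..4]=∅  "bc"
  [4..5]={A,X3}  "cc"  orig:{A}
  [5..6]={A,B}  "cd"
  [6..7]={B}  "dd"
  [0..2]={S}  "ddd"
  [1..3]=∅  "ddb"
  [2..4]=∅  "dbc"
  [3..5]={B,S}  "bcc"
  [4..6]=∅  "ccd"
  [5..7]=∅  "cdd"
  [0..3]=∅  "dddb"
  [1..4]=∅  "ddbc"
  [2..5]={S}  "dbcc"
  [3..6]={B}  "bccd"
  [4..7]=∅  "ccdd"
  [0..4]=∅  "dddbc"
  [1..5]=∅  "ddbcc"
  [2..6]={B,S}  "dbccd"
  [3..7]=∅  "bccdd"
  [0..5]=∅  "dddbcc"
  [1..6]={S}  "ddbccd"
  [2..7]={B}  "dbccdd"
  [0..6]=∅  "dddbccd"
  [1..7]={B,S}  "ddbccdd"
  [0..7]={S}  "dddbccdd"

S ∈ T[0,7] ⇒ YES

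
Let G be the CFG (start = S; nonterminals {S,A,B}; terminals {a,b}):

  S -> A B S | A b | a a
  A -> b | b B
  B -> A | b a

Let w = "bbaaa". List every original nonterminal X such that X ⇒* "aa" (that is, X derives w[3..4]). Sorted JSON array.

Convert to CNF:
  S -> A T0 | A X2 | T1 T1
  A -> T0 B | b
  B -> T0 B | T0 T1 | b
  T0 -> b
  T1 -> a
  X2 -> B S

CYK table (by increasing span) (cells [i..j] with 3 ≤ i ≤ j ≤ 4 only):
  T[3,3] 'a' = {T1}  orig:{}
  T[4,4] 'a' = {T1}  orig:{}
  T[3,4] 'aa' = {S}

Original NTs in T[3,4] deriving "aa": ["S"]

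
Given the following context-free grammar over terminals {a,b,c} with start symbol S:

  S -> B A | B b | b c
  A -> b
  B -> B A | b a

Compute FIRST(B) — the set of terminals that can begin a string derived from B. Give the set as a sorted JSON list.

Compute FIRST by fixpoint:
iter 1:
  A via A→b: +{b}
  B via B→b a: +{b}
  S via S→B A: +{b}
  FIRST(S)={b}  FIRST(A)={b}  FIRST(B)={b}
iter 2: (stable)
  FIRST(S)={b}  FIRST(A)={b}  FIRST(B)={b}

FIRST(B) = ["b"]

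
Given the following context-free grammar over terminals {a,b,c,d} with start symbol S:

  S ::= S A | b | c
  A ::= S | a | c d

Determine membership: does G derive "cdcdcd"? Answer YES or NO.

Convert to CNF:
  S -> S A | b | c
  A -> S A | T0 T1 | a | b | c
  T0 -> c
  T1 -> d

Fill CYK table bottom-up:
  T[0,0] 'c' = {A,S,T0}  orig:{A,S}
  T[1,1] 'd' = {T1}  orig:{}
  T[2,2] 'c' = {A,S,T0}  orig:{A,S}
  T[3,3] 'd' = {T1}  orig:{}
  T[4,4] 'c' = {A,S,T0}  orig:{A,S}
  T[5,5] 'd' = {T1}  orig:{}
  T[0,1] 'cd' = {A}
  T[1,2] 'dc' = ∅
  T[2,3] 'cd' = {A}
  T[3,4] 'dc' = ∅
  T[4,5] 'cd' = {A}
  T[0,2] 'cdc' = ∅
  T[1,3] 'dcd' = ∅
  T[2,4] 'cdc' = ∅
  T[3,5] 'dcd' = ∅
  T[0,3] 'cdcd' = ∅
  T[1,4] 'dcdc' = ∅
  T[2,5] 'cdcd' = ∅
  T[0,4] 'cdcdc' = ∅
  T[1,5] 'dcdcd' = ∅
  T[0,5] 'cdcdcd' = ∅

S ∉ T[0,5] ⇒ NO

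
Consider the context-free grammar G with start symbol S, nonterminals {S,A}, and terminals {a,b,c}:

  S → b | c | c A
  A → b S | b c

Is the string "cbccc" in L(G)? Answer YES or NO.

CNF form of G:
  S -> T1 A | b | c
  A -> T0 S | T0 T1
  T0 -> b
  T1 -> c

Fill CYK table bottom-up:
  [0..0]={S,T1}  "c"  orig:{S}
  [1..1]={S,T0}  "b"  orig:{S}
  [2..2]={S,T1}  "c"  orig:{S}
  [3..3]={S,T1}  "c"  orig:{S}
  [4..4]={S,T1}  "c"  orig:{S}
  [0..1]=∅  "cb"
  [1..2]={A}  "bc"
  [2..3]=∅  "cc"
  [3..4]=∅  "cc"
  [0..2]={S}  "cbc"
  [1..3]=∅  "bcc"
  [2..4]=∅  "ccc"
  [0..3]=∅  "cbcc"
  [1..4]=∅  "bccc"
  [0..4]=∅  "cbccc"

S ∉ T[0,4] ⇒ NO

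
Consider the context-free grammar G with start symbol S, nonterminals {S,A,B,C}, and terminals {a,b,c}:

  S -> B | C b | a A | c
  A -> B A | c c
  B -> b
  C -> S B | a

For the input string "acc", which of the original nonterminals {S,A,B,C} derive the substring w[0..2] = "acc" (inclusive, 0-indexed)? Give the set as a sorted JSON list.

Convert to CNF:
  S -> C T1 | T2 A | b | c
  A -> B A | T0 T0
  B -> b
  C -> S B | a
  T0 -> c
  T1 -> b
  T2 -> a

CYK fill (cells [i..j] with 0 ≤ i ≤ j ≤ 2 only):
  cell(0,0) a: {C,T2}  orig:{C}
  cell(1,1) c: {S,T0}  orig:{S}
  cell(2,2) c: {S,T0}  orig:{S}
  cell(0,1) ac: ∅
  cell(1,2) cc: {A}
  cell(0,2) acc: {S}

Original NTs in T[0,2] deriving "acc": ["S"]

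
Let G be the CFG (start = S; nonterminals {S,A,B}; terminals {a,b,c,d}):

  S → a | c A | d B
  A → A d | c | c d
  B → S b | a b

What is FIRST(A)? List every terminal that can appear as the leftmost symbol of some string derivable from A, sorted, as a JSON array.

FIRST iteration:
pass 1:
  A via A→c: +{c}
  B via B→a b: +{a}
  S via S→a: +{a}
  S via S→c A: +{c}
  S via S→d B: +{d}
  FIRST(S)={a,c,d}  FIRST(A)={c}  FIRST(B)={a}
pass 2:
  B via B→S b: +{c,d}
  FIRST(S)={a,c,d}  FIRST(A)={c}  FIRST(B)={a,c,d}
pass 3: (no change)
  FIRST(S)={a,c,d}  FIRST(A)={c}  FIRST(B)={a,c,d}

FIRST(A) = ["c"]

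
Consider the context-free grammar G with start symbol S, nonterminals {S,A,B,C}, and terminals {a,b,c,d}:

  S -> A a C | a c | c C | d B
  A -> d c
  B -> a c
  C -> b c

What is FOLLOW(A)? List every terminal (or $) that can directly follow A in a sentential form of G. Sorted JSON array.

FIRST iteration:
[1]
  A via A→d c: +{d}
  B via B→a c: +{a}
  C via C→b c: +{b}
  S via S→A a C: +{d}
  S via S→a c: +{a}
  S via S→c C: +{c}
  FIRST(S)={a,c,d}  FIRST(A)={d}  FIRST(B)={a}  FIRST(C)={b}
[2] — fixpoint
  FIRST(S)={a,c,d}  FIRST(A)={d}  FIRST(B)={a}  FIRST(C)={b}

FOLLOW sets:
seed FOLLOW(S) with $
[1]
  S→A a C: FOLLOW(A) ⊇ FIRST(a) = {a}; new: +{a}
  S→A a C: FOLLOW(C) ⊇ FOLLOW(S) ⊇ {$}; new: +{$}
  S→d B: FOLLOW(B) ⊇ FOLLOW(S) ⊇ {$}; new: +{$}
  S: {$}  A: {a}  B: {$}  C: {$}
[2] — fixpoint
  S: {$}  A: {a}  B: {$}  C: {$}

FOLLOW(A) = ["a"]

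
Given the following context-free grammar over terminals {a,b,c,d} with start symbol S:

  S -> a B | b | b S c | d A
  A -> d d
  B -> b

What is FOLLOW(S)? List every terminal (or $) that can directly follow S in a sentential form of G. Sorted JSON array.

Compute FIRST by fixpoint:
pass 1:
  A via A→d d: +{d}
  B via B→b: +{b}
  S via S→a B: +{a}
  S via S→b: +{b}
  S via S→d A: +{d}
  FIRST(S)={a,b,d}  FIRST(A)={d}  FIRST(B)={b}
pass 2: (no change)
  FIRST(S)={a,b,d}  FIRST(A)={d}  FIRST(B)={b}

FOLLOW iteration:
initialize: $ ∈ FOLLOW(S)
round 1:
  S→a B: FOLLOW(B) ⊇ FOLLOW(S) ⊇ {$}; new: +{$}
  S→b S c: FOLLOW(S) ⊇ FIRST(c) = {c}; new: +{c}
  S→d A: FOLLOW(A) ⊇ FOLLOW(S) ⊇ {$,c}; new: +{$,c}
  FOLLOW[S]={$,c}  FOLLOW[A]={$,c}  FOLLOW[B]={$}
round 2:
  S→a B: FOLLOW(B) ⊇ FOLLOW(S) ⊇ {$,c}; new: +{c}
  FOLLOW[S]={$,c}  FOLLOW[A]={$,c}  FOLLOW[B]={$,c}
round 3: done
  FOLLOW[S]={$,c}  FOLLOW[A]={$,c}  FOLLOW[B]={$,c}

FOLLOW(S) = ["$", "c"]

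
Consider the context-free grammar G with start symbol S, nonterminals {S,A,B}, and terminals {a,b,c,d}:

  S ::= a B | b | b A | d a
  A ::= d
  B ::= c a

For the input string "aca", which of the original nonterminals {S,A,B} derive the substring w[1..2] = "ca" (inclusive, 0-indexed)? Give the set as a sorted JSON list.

Convert to CNF:
  S -> T1 B | T2 A | T3 T1 | b
  A -> d
  B -> T0 T1
  T0 -> c
  T1 -> a
  T2 -> b
  T3 -> d

CYK table (by increasing span) — only the sub-triangle for w[1..2]:
  cell(1,1) c: {T0}  orig:{}
  cell(2,2) a: {T1}  orig:{}
  cell(1,2) ca: {B}

Original NTs in T[1,2] deriving "ca": ["B"]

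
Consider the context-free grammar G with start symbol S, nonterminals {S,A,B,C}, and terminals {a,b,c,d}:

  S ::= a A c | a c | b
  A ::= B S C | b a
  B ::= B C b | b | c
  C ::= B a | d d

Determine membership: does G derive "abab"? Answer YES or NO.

CNF form of G:
  S -> T1 T3 | T1 X6 | b
  A -> B X4 | T0 T1
  B -> B X5 | b | c
  C -> B T1 | T2 T2
  T0 -> b
  T1 -> a
  T2 -> d
  T3 -> c
  X4 -> S C
  X5 -> C T0
  X6 -> A T3

CYK table (by increasing span):
  T[0,0] 'a' = {T1}  orig:{}
  T[1,1] 'b' = {B,S,T0}  orig:{B,S}
  T[2,2] 'a' = {T1}  orig:{}
  T[3,3] 'b' = {B,S,T0}  orig:{B,S}
  T[0,1] 'ab' = ∅
  T[1,2] 'ba' = {A,C}
  T[2,3] 'ab' = ∅
  T[0,2] 'aba' = ∅
  T[1,3] 'bab' = {X5}  orig:{}
  T[0,3] 'abab' = ∅

S ∉ T[0,3] ⇒ NO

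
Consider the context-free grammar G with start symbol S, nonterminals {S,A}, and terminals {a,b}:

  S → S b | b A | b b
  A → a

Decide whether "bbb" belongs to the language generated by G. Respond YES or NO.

CNF form of G:
  S -> S T0 | T0 A | T0 T0
  A -> a
  T0 -> b

Fill CYK table bottom-up:
  T[0,0] 'b' = {T0}  orig:{}
  T[1,1] 'b' = {T0}  orig:{}
  T[2,2] 'b' = {T0}  orig:{}
  T[0,1] 'bb' = {S}
  T[1,2] 'bb' = {S}
  T[0,2] 'bbb' = {S}

S ∈ T[0,2] ⇒ YES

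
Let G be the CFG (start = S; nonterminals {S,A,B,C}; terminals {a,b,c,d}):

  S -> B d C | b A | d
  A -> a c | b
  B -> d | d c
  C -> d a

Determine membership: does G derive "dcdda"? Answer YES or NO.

CNF form of G:
  S -> B X4 | T3 A | d
  A -> T0 T1 | b
  B -> T2 T1 | d
  C -> T2 T0
  T0 -> a
  T1 -> c
  T2 -> d
  T3 -> b
  X4 -> T2 C

CYK fill:
  T[0,0] 'd' = {B,S,T2}  orig:{B,S}
  T[1,1] 'c' = {T1}  orig:{}
  T[2,2] 'd' = {B,S,T2}  orig:{B,S}
  T[3,3] 'd' = {B,S,T2}  orig:{B,S}
  T[4,4] 'a' = {T0}  orig:{}
  T[0,1] 'dc' = {B}
  T[1,2] 'cd' = ∅
  T[2,3] 'dd' = ∅
  T[3,4] 'da' = {C}
  T[0,2] 'dcd' = ∅
  T[1,3] 'cdd' = ∅
  T[2,4] 'dda' = {X4}  orig:{}
  T[0,3] 'dcdd' = ∅
  T[1,4] 'cdda' = ∅
  T[0,4] 'dcdda' = {S}

S ∈ T[0,4] ⇒ YES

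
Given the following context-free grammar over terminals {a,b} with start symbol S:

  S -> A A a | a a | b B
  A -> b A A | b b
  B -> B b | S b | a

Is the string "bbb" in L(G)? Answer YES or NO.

CNF form of G:
  S -> A X3 | T0 B | T1 T1
  A -> T0 T0 | T0 X2
  B -> B T0 | S T0 | a
  T0 -> b
  T1 -> a
  X2 -> A A
  X3 -> A T1

CYK fill:
  [0..0]={T0}  "b"  orig:{}
  [1..1]={T0}  "b"  orig:{}
  [2..2]={T0}  "b"  orig:{}
  [0..1]={A}  "bb"
  [1..2]={A}  "bb"
  [0..2]=∅  "bbb"

S ∉ T[0,2] ⇒ NO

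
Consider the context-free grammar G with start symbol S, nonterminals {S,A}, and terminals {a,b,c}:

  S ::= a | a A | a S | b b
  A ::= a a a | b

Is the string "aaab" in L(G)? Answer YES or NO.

Convert to CNF:
  S -> T0 A | T0 S | T1 T1 | a
  A -> T0 X2 | b
  T0 -> a
  T1 -> b
  X2 -> T0 T0

CYK fill:
  cell(0,0) a: {S,T0}  orig:{S}
  cell(1,1) a: {S,T0}  orig:{S}
  cell(2,2) a: {S,T0}  orig:{S}
  cell(3,3) b: {A,T1}  orig:{A}
  cell(0,1) aa: {S,X2}  orig:{S}
  cell(1,2) aa: {S,X2}  orig:{S}
  cell(2,3) ab: {S}
  cell(0,2) aaa: {A,S}
  cell(1,3) aab: {S}
  cell(0,3) aaab: {S}

S ∈ T[0,3] ⇒ YES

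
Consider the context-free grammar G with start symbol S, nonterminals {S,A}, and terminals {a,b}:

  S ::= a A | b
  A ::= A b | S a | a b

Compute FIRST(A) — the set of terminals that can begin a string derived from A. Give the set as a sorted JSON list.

FIRST sets, iterate to fixpoint:
iter 1:
  A via A→a b: +{a}
  S via S→a A: +{a}
  S via S→b: +{b}
  S: {a,b}  A: {a}
iter 2:
  A via A→S a: +{b}
  S: {a,b}  A: {a,b}
iter 3: (stable)
  S: {a,b}  A: {a,b}

FIRST(A) = ["a", "b"]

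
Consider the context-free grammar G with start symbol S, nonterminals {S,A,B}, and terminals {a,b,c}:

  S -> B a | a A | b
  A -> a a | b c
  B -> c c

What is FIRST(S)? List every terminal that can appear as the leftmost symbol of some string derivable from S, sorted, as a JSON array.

FIRST sets, iterate to fixpoint:
iter 1:
  A via A→a a: +{a}
  A via A→b c: +{b}
  B via B→c c: +{c}
  S via S→B a: +{c}
  S via S→a A: +{a}
  S via S→b: +{b}
  FIRST(S)={a,b,c}  FIRST(A)={a,b}  FIRST(B)={c}
iter 2: done
  FIRST(S)={a,b,c}  FIRST(A)={a,b}  FIRST(B)={c}

FIRST(S) = ["a", "b", "c"]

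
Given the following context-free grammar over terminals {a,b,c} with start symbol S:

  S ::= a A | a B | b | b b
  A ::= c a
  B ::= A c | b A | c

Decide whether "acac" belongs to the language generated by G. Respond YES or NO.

CNF form of G:
  S -> T1 A | T1 B | T2 T2 | b
  A -> T0 T1
  B -> A T0 | T2 A | c
  T0 -> c
  T1 -> a
  T2 -> b

CYK fill:
  cell(0,0) a: {T1}  orig:{}
  cell(1,1) c: {B,T0}  orig:{B}
  cell(2,2) a: {T1}  orig:{}
  cell(3,3) c: {B,T0}  orig:{B}
  cell(0,1) ac: {S}
  cell(1,2) ca: {A}
  cell(2,3) ac: {S}
  cell(0,2) aca: {S}
  cell(1,3) cac: {B}
  cell(0,3) acac: {S}

S ∈ T[0,3] ⇒ YES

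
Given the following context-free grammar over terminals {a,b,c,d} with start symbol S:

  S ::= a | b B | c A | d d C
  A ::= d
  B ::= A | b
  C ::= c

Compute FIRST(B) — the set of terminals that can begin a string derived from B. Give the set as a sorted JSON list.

FIRST iteration:
[1]
  A via A→d: +{d}
  B via B→A: +{d}
  B via B→b: +{b}
  C via C→c: +{c}
  S via S→a: +{a}
  S via S→b B: +{b}
  S via S→c A: +{c}
  S via S→d d C: +{d}
  FIRST[S]={a,b,c,d}  FIRST[A]={d}  FIRST[B]={b,d}  FIRST[C]={c}
[2] done
  FIRST[S]={a,b,c,d}  FIRST[A]={d}  FIRST[B]={b,d}  FIRST[C]={c}

FIRST(B) = ["b", "d"]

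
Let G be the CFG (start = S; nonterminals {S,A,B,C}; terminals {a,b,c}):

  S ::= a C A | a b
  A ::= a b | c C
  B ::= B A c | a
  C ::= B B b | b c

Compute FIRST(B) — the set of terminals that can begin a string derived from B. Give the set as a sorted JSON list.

Compute FIRST by fixpoint:
round 1:
  A via A→a b: +{a}
  A via A→c C: +{c}
  B via B→a: +{a}
  C via C→B B b: +{a}
  C via C→b c: +{b}
  S via S→a C A: +{a}
  FIRST[S]={a}  FIRST[A]={a,c}  FIRST[B]={a}  FIRST[C]={a,b}
round 2: done
  FIRST[S]={a}  FIRST[A]={a,c}  FIRST[B]={a}  FIRST[C]={a,b}

FIRST(B) = ["a"]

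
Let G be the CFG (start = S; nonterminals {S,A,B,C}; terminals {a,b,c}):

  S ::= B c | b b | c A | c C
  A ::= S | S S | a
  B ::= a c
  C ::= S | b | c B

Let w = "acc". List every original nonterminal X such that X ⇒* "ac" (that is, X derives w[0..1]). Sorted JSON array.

CNF form of G:
  S -> B T0 | T0 A | T0 C | T1 T1
  A -> B T0 | S S | T0 A | T0 C | T1 T1 | a
  B -> T2 T0
  C -> B T0 | T0 A | T0 B | T0 C | T1 T1 | b
  T0 -> c
  T1 -> b
  T2 -> a

CYK table (by increasing span) (cells [i..j] with 0 ≤ i ≤ j ≤ 1 only):
  T[0,0] 'a' = {A,T2}  orig:{A}
  T[1,1] 'c' = {T0}  orig:{}
  T[0,1] 'ac' = {B}

Original NTs in T[0,1] deriving "ac": ["B"]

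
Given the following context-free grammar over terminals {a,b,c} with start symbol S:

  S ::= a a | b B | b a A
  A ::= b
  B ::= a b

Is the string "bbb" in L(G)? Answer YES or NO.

CNF form of G:
  S -> T0 T0 | T1 B | T1 X2
  A -> b
  B -> T0 T1
  T0 -> a
  T1 -> b
  X2 -> T0 A

Fill CYK table bottom-up:
  T[0,0] 'b' = {A,T1}  orig:{A}
  T[1,1] 'b' = {A,T1}  orig:{A}
  T[2,2] 'b' = {A,T1}  orig:{A}
  T[0,1] 'bb' = ∅
  T[1,2] 'bb' = ∅
  T[0,2] 'bbb' = ∅

S ∉ T[0,2] ⇒ NO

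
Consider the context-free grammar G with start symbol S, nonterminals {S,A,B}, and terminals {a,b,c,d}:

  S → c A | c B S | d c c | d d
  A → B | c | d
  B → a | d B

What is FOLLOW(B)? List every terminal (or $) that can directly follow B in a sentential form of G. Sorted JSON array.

FIRST iteration:
pass 1:
  A via A→c: +{c}
  A via A→d: +{d}
  B via B→a: +{a}
  B via B→d B: +{d}
  S via S→c A: +{c}
  S via S→d c c: +{d}
  FIRST(S)={c,d}  FIRST(A)={c,d}  FIRST(B)={a,d}
pass 2:
  A via A→B: +{a}
  FIRST(S)={c,d}  FIRST(A)={a,c,d}  FIRST(B)={a,d}
pass 3: (no change)
  FIRST(S)={c,d}  FIRST(A)={a,c,d}  FIRST(B)={a,d}

FOLLOW iteration:
seed FOLLOW(S) with $
pass 1:
  S→c A: FOLLOW(A) ⊇ FOLLOW(S) ⊇ {$}; new: +{$}
  S→c B S: FOLLOW(B) ⊇ FIRST(S) = {c,d}; new: +{c,d}
  FOLLOW[S]={$}  FOLLOW[A]={$}  FOLLOW[B]={c,d}
pass 2:
  A→B: FOLLOW(B) ⊇ FOLLOW(A) ⊇ {$}; new: +{$}
  FOLLOW[S]={$}  FOLLOW[A]={$}  FOLLOW[B]={$,c,d}
pass 3: (stable)
  FOLLOW[S]={$}  FOLLOW[A]={$}  FOLLOW[B]={$,c,d}

FOLLOW(B) = ["$", "c", "d"]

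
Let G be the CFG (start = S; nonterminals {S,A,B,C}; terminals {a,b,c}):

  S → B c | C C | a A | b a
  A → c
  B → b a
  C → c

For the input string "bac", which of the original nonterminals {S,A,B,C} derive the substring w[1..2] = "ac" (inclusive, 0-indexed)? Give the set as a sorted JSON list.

Convert to CNF:
  S -> B T2 | C C | T0 T1 | T1 A
  A -> c
  B -> T0 T1
  C -> c
  T0 -> b
  T1 -> a
  T2 -> c

Fill CYK table bottom-up — only the sub-triangle for w[1..2]:
  cell(1,1) a: {T1}  orig:{}
  cell(2,2) c: {A,C,T2}  orig:{A,C}
  cell(1,2) ac: {S}

Original NTs in T[1,2] deriving "ac": ["S"]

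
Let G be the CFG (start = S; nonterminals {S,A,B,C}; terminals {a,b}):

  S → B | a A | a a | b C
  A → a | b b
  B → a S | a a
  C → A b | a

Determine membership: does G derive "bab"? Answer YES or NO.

Convert to CNF:
  S -> T0 C | T1 A | T1 S | T1 T1
  A -> T0 T0 | a
  B -> T1 S | T1 T1
  C -> A T0 | a
  T0 -> b
  T1 -> a

Fill CYK table bottom-up:
  T[0,0] 'b' = {T0}  orig:{}
  T[1,1] 'a' = {A,C,T1}  orig:{A,C}
  T[2,2] 'b' = {T0}  orig:{}
  T[0,1] 'ba' = {S}
  T[1,2] 'ab' = {C}
  T[0,2] 'bab' = {S}

S ∈ T[0,2] ⇒ YES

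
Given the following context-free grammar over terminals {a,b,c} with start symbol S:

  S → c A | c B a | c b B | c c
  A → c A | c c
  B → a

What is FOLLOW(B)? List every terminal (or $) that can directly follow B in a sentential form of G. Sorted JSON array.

Compute FIRST by fixpoint:
[1]
  A via A→c A: +{c}
  B via B→a: +{a}
  S via S→c A: +{c}
  FIRST[S]={c}  FIRST[A]={c}  FIRST[B]={a}
[2] (stable)
  FIRST[S]={c}  FIRST[A]={c}  FIRST[B]={a}

Compute FOLLOW by fixpoint:
seed FOLLOW(S) with $
pass 1:
  S→c A: FOLLOW(A) ⊇ FOLLOW(S) ⊇ {$}; new: +{$}
  S→c B a: FOLLOW(B) ⊇ FIRST(a) = {a}; new: +{a}
  S→c b B: FOLLOW(B) ⊇ FOLLOW(S) ⊇ {$}; new: +{$}
  FOLLOW(S)={$}  FOLLOW(A)={$}  FOLLOW(B)={$,a}
pass 2: — fixpoint
  FOLLOW(S)={$}  FOLLOW(A)={$}  FOLLOW(B)={$,a}

FOLLOW(B) = ["$", "a"]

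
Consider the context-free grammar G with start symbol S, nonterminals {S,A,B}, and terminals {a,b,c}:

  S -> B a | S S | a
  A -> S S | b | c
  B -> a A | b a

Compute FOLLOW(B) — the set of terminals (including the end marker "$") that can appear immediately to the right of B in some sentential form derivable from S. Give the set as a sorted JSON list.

Compute FIRST by fixpoint:
[1]
  A via A→b: +{b}
  A via A→c: +{c}
  B via B→a A: +{a}
  B via B→b a: +{b}
  S via S→B a: +{a,b}
  S: {a,b}  A: {b,c}  B: {a,b}
[2]
  A via A→S S: +{a}
  S: {a,b}  A: {a,b,c}  B: {a,b}
[3] (stable)
  S: {a,b}  A: {a,b,c}  B: {a,b}

FOLLOW iteration:
initialize: $ ∈ FOLLOW(S)
iter 1:
  A→S S: FOLLOW(S) ⊇ FIRST(S) = {a,b}; new: +{a,b}
  S→B a: FOLLOW(B) ⊇ FIRST(a) = {a}; new: +{a}
  FOLLOW[S]={$,a,b}  FOLLOW[A]={}  FOLLOW[B]={a}
iter 2:
  B→a A: FOLLOW(A) ⊇ FOLLOW(B) ⊇ {a}; new: +{a}
  FOLLOW[S]={$,a,b}  FOLLOW[A]={a}  FOLLOW[B]={a}
iter 3: (stable)
  FOLLOW[S]={$,a,b}  FOLLOW[A]={a}  FOLLOW[B]={a}

FOLLOW(B) = ["a"]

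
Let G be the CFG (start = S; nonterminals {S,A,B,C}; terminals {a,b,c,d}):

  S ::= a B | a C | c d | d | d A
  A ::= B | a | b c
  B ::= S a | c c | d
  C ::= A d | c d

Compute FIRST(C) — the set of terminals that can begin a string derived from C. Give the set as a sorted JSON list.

Compute FIRST by fixpoint:
[1]
  A via A→a: +{a}
  A via A→b c: +{b}
  B via B→c c: +{c}
  B via B→d: +{d}
  C via C→A d: +{a,b}
  C via C→c d: +{c}
  S via S→a B: +{a}
  S via S→c d: +{c}
  S via S→d: +{d}
  FIRST[S]={a,c,d}  FIRST[A]={a,b}  FIRST[B]={c,d}  FIRST[C]={a,b,c}
[2]
  A via A→B: +{c,d}
  B via B→S a: +{a}
  C via C→A d: +{d}
  FIRST[S]={a,c,d}  FIRST[A]={a,b,c,d}  FIRST[B]={a,c,d}  FIRST[C]={a,b,c,d}
[3] (stable)
  FIRST[S]={a,c,d}  FIRST[A]={a,b,c,d}  FIRST[B]={a,c,d}  FIRST[C]={a,b,c,d}

FIRST(C) = ["a", "b", "c", "d"]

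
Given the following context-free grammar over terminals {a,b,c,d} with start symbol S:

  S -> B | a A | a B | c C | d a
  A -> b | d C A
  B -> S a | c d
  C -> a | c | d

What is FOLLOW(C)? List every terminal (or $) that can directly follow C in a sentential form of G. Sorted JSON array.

Compute FIRST by fixpoint:
[1]
  A via A→b: +{b}
  A via A→d C A: +{d}
  B via B→c d: +{c}
  C via C→a: +{a}
  C via C→c: +{c}
  C via C→d: +{d}
  S via S→B: +{c}
  S via S→a A: +{a}
  S via S→d a: +{d}
  S: {a,c,d}  A: {b,d}  B: {c}  C: {a,c,d}
[2]
  B via B→S a: +{a,d}
  S: {a,c,d}  A: {b,d}  B: {a,c,d}  C: {a,c,d}
[3] — fixpoint
  S: {a,c,d}  A: {b,d}  B: {a,c,d}  C: {a,c,d}

FOLLOW iteration:
seed FOLLOW(S) with $
[1]
  A→d C A: FOLLOW(C) ⊇ FIRST(A) = {b,d}; new: +{b,d}
  B→S a: FOLLOW(S) ⊇ FIRST(a) = {a}; new: +{a}
  S→B: FOLLOW(B) ⊇ FOLLOW(S) ⊇ {$,a}; new: +{$,a}
  S→a A: FOLLOW(A) ⊇ FOLLOW(S) ⊇ {$,a}; new: +{$,a}
  S→c C: FOLLOW(C) ⊇ FOLLOW(S) ⊇ {$,a}; new: +{$,a}
  FOLLOW(S)={$,a}  FOLLOW(A)={$,a}  FOLLOW(B)={$,a}  FOLLOW(C)={$,a,b,d}
[2] (stable)
  FOLLOW(S)={$,a}  FOLLOW(A)={$,a}  FOLLOW(B)={$,a}  FOLLOW(C)={$,a,b,d}

FOLLOW(C) = ["$", "a", "b", "d"]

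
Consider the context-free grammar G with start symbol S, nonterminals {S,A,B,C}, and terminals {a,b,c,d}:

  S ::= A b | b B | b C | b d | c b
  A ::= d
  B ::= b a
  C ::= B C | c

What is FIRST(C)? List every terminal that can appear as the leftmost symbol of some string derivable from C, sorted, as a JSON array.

FIRST iteration:
[1]
  A via A→d: +{d}
  B via B→b a: +{b}
  C via C→B C: +{b}
  C via C→c: +{c}
  S via S→A b: +{d}
  S via S→b B: +{b}
  S via S→c b: +{c}
  FIRST[S]={b,c,d}  FIRST[A]={d}  FIRST[B]={b}  FIRST[C]={b,c}
[2] (stable)
  FIRST[S]={b,c,d}  FIRST[A]={d}  FIRST[B]={b}  FIRST[C]={b,c}

FIRST(C) = ["b", "c"]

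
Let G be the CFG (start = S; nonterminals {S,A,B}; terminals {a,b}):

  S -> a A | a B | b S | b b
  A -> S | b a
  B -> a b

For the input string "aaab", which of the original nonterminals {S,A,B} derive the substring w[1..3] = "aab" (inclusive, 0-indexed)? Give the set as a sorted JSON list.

CNF form of G:
  S -> T0 A | T0 B | T1 S | T1 T1
  A -> T0 A | T0 B | T1 S | T1 T0 | T1 T1
  B -> T0 T1
  T0 -> a
  T1 -> b

CYK fill (cells [i..j] with 1 ≤ i ≤ j ≤ 3 only):
  [1..1]={T0}  "a"  orig:{}
  [2..2]={T0}  "a"  orig:{}
  [3..3]={T1}  "b"  orig:{}
  [1..2]=∅  "aa"
  [2..3]={B}  "ab"
  [1..3]={A,S}  "aab"

Original NTs in T[1,3] deriving "aab": ["A", "S"]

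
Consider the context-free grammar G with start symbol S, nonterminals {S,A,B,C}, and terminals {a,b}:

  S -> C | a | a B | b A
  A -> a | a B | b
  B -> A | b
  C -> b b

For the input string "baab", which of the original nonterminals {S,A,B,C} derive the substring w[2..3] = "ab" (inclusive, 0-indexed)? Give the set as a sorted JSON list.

CNF form of G:
  S -> T0 B | T1 A | T1 T1 | a
  A -> T0 B | a | b
  B -> T0 B | a | b
  C -> T1 T1
  T0 -> a
  T1 -> b

Fill CYK table bottom-up, restricted to cells inside w[2..3]:
  [2..2]={A,B,S,T0}  "a"  orig:{A,B,S}
  [3..3]={A,B,T1}  "b"  orig:{A,B}
  [2..3]={A,B,S}  "ab"

Original NTs in T[2,3] deriving "ab": ["A", "B", "S"]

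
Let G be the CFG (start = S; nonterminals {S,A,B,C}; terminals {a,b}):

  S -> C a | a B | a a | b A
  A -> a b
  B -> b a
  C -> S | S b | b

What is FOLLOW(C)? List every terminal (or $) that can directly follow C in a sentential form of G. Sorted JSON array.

FIRST sets, iterate to fixpoint:
[1]
  A via A→a b: +{a}
  B via B→b a: +{b}
  C via C→b: +{b}
  S via S→C a: +{b}
  S via S→a B: +{a}
  S: {a,b}  A: {a}  B: {b}  C: {b}
[2]
  C via C→S: +{a}
  S: {a,b}  A: {a}  B: {b}  C: {a,b}
[3] (no change)
  S: {a,b}  A: {a}  B: {b}  C: {a,b}

FOLLOW sets:
FOLLOW(S) := {$}
[1]
  C→S b: FOLLOW(S) ⊇ FIRST(b) = {b}; new: +{b}
  S→C a: FOLLOW(C) ⊇ FIRST(a) = {a}; new: +{a}
  S→a B: FOLLOW(B) ⊇ FOLLOW(S) ⊇ {$,b}; new: +{$,b}
  S→b A: FOLLOW(A) ⊇ FOLLOW(S) ⊇ {$,b}; new: +{$,b}
  S: {$,b}  A: {$,b}  B: {$,b}  C: {a}
[2]
  C→S: FOLLOW(S) ⊇ FOLLOW(C) ⊇ {a}; new: +{a}
  S→a B: FOLLOW(B) ⊇ FOLLOW(S) ⊇ {$,a,b}; new: +{a}
  S→b A: FOLLOW(A) ⊇ FOLLOW(S) ⊇ {$,a,b}; new: +{a}
  S: {$,a,b}  A: {$,a,b}  B: {$,a,b}  C: {a}
[3] — fixpoint
  S: {$,a,b}  A: {$,a,b}  B: {$,a,b}  C: {a}

FOLLOW(C) = ["a"]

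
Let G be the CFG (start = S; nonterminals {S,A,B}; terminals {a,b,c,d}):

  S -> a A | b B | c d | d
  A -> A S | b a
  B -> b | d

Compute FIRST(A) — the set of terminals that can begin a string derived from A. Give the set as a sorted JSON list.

Compute FIRST by fixpoint:
round 1:
  A via A→b a: +{b}
  B via B→b: +{b}
  B via B→d: +{d}
  S via S→a A: +{a}
  S via S→b B: +{b}
  S via S→c d: +{c}
  S via S→d: +{d}
  FIRST(S)={a,b,c,d}  FIRST(A)={b}  FIRST(B)={b,d}
round 2: (stable)
  FIRST(S)={a,b,c,d}  FIRST(A)={b}  FIRST(B)={b,d}

FIRST(A) = ["b"]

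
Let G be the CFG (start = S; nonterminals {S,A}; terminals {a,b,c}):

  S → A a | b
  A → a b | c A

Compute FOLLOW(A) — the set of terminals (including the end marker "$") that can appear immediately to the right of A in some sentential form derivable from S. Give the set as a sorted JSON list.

FIRST sets, iterate to fixpoint:
pass 1:
  A via A→a b: +{a}
  A via A→c A: +{c}
  S via S→A a: +{a,c}
  S via S→b: +{b}
  FIRST(S)={a,b,c}  FIRST(A)={a,c}
pass 2: (no change)
  FIRST(S)={a,b,c}  FIRST(A)={a,c}

FOLLOW sets:
initialize: $ ∈ FOLLOW(S)
pass 1:
  S→A a: FOLLOW(A) ⊇ FIRST(a) = {a}; new: +{a}
  FOLLOW[S]={$}  FOLLOW[A]={a}
pass 2: — fixpoint
  FOLLOW[S]={$}  FOLLOW[A]={a}

FOLLOW(A) = ["a"]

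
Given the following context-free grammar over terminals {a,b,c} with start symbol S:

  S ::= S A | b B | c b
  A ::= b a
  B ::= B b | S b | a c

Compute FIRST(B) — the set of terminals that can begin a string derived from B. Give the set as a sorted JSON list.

FIRST iteration:
round 1:
  A via A→b a: +{b}
  B via B→a c: +{a}
  S via S→b B: +{b}
  S via S→c b: +{c}
  S: {b,c}  A: {b}  B: {a}
round 2:
  B via B→S b: +{b,c}
  S: {b,c}  A: {b}  B: {a,b,c}
round 3: (no change)
  S: {b,c}  A: {b}  B: {a,b,c}

FIRST(B) = ["a", "b", "c"]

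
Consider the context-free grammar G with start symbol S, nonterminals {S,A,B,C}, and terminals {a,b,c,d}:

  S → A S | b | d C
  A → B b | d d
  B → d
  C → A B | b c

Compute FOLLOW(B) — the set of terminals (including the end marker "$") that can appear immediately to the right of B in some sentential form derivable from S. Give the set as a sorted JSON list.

FIRST sets, iterate to fixpoint:
iter 1:
  A via A→d d: +{d}
  B via B→d: +{d}
  C via C→A B: +{d}
  C via C→b c: +{b}
  S via S→A S: +{d}
  S via S→b: +{b}
  FIRST(S)={b,d}  FIRST(A)={d}  FIRST(B)={d}  FIRST(C)={b,d}
iter 2: done
  FIRST(S)={b,d}  FIRST(A)={d}  FIRST(B)={d}  FIRST(C)={b,d}

Compute FOLLOW by fixpoint:
seed FOLLOW(S) with $
round 1:
  A→B b: FOLLOW(B) ⊇ FIRST(b) = {b}; new: +{b}
  C→A B: FOLLOW(A) ⊇ FIRST(B) = {d}; new: +{d}
  S→A S: FOLLOW(A) ⊇ FIRST(S) = {b,d}; new: +{b}
  S→d C: FOLLOW(C) ⊇ FOLLOW(S) ⊇ {$}; new: +{$}
  S: {$}  A: {b,d}  B: {b}  C: {$}
round 2:
  C→A B: FOLLOW(B) ⊇ FOLLOW(C) ⊇ {$}; new: +{$}
  S: {$}  A: {b,d}  B: {$,b}  C: {$}
round 3: (stable)
  S: {$}  A: {b,d}  B: {$,b}  C: {$}

FOLLOW(B) = ["$", "b"]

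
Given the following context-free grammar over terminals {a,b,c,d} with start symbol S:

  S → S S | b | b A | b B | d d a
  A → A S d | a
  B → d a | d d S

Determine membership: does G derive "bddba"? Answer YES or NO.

CNF form of G:
  S -> S S | T0 X5 | T2 A | T2 B | b
  A -> A X3 | a
  B -> T0 T1 | T0 X4
  T0 -> d
  T1 -> a
  T2 -> b
  X3 -> S T0
  X4 -> T0 S
  X5 -> T0 T1

CYK table (by increasing span):
  [0..0]={S,T2}  "b"  orig:{S}
  [1..1]={T0}  "d"  orig:{}
  [2..2]={T0}  "d"  orig:{}
  [3..3]={S,T2}  "b"  orig:{S}
  [4..4]={A,T1}  "a"  orig:{A}
  [0..1]={X3}  "bd"  orig:{}
  [1..2]=∅  "dd"
  [2..3]={X4}  "db"  orig:{}
  [3..4]={S}  "ba"
  [0..2]=∅  "bdd"
  [1..3]={B}  "ddb"
  [2..4]={X4}  "dba"  orig:{}
  [0..3]={S}  "bddb"
  [1..4]={B}  "ddba"
  [0..4]={S}  "bddba"

S ∈ T[0,4] ⇒ YES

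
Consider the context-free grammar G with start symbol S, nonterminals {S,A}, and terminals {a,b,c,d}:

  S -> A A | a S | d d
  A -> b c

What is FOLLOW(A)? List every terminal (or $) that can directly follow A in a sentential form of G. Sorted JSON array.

FIRST iteration:
round 1:
  A via A→b c: +{b}
  S via S→A A: +{b}
  S via S→a S: +{a}
  S via S→d d: +{d}
  S: {a,b,d}  A: {b}
round 2: (stable)
  S: {a,b,d}  A: {b}

FOLLOW sets:
FOLLOW(S) := {$}
pass 1:
  S→A A: FOLLOW(A) ⊇ FIRST(A) = {b}; new: +{b}
  S→A A: FOLLOW(A) ⊇ FOLLOW(S) ⊇ {$}; new: +{$}
  FOLLOW[S]={$}  FOLLOW[A]={$,b}
pass 2: (stable)
  FOLLOW[S]={$}  FOLLOW[A]={$,b}

FOLLOW(A) = ["$", "b"]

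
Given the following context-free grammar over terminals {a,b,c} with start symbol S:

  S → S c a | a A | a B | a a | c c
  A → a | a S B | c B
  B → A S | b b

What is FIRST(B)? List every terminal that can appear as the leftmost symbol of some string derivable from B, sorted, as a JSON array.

FIRST sets, iterate to fixpoint:
pass 1:
  A via A→a: +{a}
  A via A→c B: +{c}
  B via B→A S: +{a,c}
  B via B→b b: +{b}
  S via S→a A: +{a}
  S via S→c c: +{c}
  FIRST[S]={a,c}  FIRST[A]={a,c}  FIRST[B]={a,b,c}
pass 2: done
  FIRST[S]={a,c}  FIRST[A]={a,c}  FIRST[B]={a,b,c}

FIRST(B) = ["a", "b", "c"]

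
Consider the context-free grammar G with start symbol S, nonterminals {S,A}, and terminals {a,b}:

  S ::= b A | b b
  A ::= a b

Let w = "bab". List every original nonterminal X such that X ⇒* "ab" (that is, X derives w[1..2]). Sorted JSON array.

CNF form of G:
  S -> T1 A | T1 T1
  A -> T0 T1
  T0 -> a
  T1 -> b

Fill CYK table bottom-up, restricted to cells inside w[1..2]:
  cell(1,1) a: {T0}  orig:{}
  cell(2,2) b: {T1}  orig:{}
  cell(1,2) ab: {A}

Original NTs in T[1,2] deriving "ab": ["A"]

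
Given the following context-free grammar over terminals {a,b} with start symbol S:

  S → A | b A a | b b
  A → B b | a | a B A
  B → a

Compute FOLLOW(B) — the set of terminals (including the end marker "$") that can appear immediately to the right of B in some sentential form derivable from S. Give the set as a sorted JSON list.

FIRST iteration:
iter 1:
  A via A→a: +{a}
  B via B→a: +{a}
  S via S→A: +{a}
  S via S→b A a: +{b}
  FIRST[S]={a,b}  FIRST[A]={a}  FIRST[B]={a}
iter 2: — fixpoint
  FIRST[S]={a,b}  FIRST[A]={a}  FIRST[B]={a}

FOLLOW sets:
seed FOLLOW(S) with $
round 1:
  A→B b: FOLLOW(B) ⊇ FIRST(b) = {b}; new: +{b}
  A→a B A: FOLLOW(B) ⊇ FIRST(A) = {a}; new: +{a}
  S→A: FOLLOW(A) ⊇ FOLLOW(S) ⊇ {$}; new: +{$}
  S→b A a: FOLLOW(A) ⊇ FIRST(a) = {a}; new: +{a}
  S: {$}  A: {$,a}  B: {a,b}
round 2: (no change)
  S: {$}  A: {$,a}  B: {a,b}

FOLLOW(B) = ["a", "b"]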